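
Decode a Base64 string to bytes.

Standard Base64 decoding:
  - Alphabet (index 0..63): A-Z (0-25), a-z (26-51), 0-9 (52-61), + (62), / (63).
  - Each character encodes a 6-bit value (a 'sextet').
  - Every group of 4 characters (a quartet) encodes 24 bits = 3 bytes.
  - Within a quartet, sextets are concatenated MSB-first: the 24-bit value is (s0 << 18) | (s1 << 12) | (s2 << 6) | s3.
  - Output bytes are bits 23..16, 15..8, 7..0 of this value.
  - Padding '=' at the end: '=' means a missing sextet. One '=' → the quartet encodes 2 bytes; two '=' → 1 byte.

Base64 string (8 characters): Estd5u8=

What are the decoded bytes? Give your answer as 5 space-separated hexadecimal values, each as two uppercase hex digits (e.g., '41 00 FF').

Answer: 12 CB 5D E6 EF

Derivation:
After char 0 ('E'=4): chars_in_quartet=1 acc=0x4 bytes_emitted=0
After char 1 ('s'=44): chars_in_quartet=2 acc=0x12C bytes_emitted=0
After char 2 ('t'=45): chars_in_quartet=3 acc=0x4B2D bytes_emitted=0
After char 3 ('d'=29): chars_in_quartet=4 acc=0x12CB5D -> emit 12 CB 5D, reset; bytes_emitted=3
After char 4 ('5'=57): chars_in_quartet=1 acc=0x39 bytes_emitted=3
After char 5 ('u'=46): chars_in_quartet=2 acc=0xE6E bytes_emitted=3
After char 6 ('8'=60): chars_in_quartet=3 acc=0x39BBC bytes_emitted=3
Padding '=': partial quartet acc=0x39BBC -> emit E6 EF; bytes_emitted=5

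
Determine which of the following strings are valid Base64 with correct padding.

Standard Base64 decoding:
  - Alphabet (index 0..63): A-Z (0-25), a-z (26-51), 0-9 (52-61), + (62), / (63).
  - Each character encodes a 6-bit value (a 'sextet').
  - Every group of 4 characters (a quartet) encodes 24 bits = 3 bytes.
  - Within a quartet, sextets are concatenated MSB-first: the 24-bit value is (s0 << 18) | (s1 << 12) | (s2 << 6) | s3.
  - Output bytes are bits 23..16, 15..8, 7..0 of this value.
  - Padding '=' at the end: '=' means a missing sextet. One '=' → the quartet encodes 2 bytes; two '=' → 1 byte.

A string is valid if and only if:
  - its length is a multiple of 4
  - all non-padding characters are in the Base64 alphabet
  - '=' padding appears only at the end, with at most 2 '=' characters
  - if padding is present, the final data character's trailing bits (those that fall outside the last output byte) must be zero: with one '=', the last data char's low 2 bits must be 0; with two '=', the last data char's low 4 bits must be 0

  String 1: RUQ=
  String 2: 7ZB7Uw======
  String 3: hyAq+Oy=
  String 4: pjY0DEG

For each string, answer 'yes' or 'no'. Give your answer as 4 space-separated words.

String 1: 'RUQ=' → valid
String 2: '7ZB7Uw======' → invalid (6 pad chars (max 2))
String 3: 'hyAq+Oy=' → invalid (bad trailing bits)
String 4: 'pjY0DEG' → invalid (len=7 not mult of 4)

Answer: yes no no no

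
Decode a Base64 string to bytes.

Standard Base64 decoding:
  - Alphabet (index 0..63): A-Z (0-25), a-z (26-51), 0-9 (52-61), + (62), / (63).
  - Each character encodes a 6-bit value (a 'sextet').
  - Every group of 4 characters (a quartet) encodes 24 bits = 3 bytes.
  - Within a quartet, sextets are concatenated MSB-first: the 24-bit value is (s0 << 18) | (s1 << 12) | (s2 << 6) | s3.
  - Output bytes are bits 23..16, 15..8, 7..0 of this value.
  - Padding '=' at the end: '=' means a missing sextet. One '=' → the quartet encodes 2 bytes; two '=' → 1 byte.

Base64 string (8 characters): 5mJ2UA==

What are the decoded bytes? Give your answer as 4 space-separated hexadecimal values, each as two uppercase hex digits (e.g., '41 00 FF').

After char 0 ('5'=57): chars_in_quartet=1 acc=0x39 bytes_emitted=0
After char 1 ('m'=38): chars_in_quartet=2 acc=0xE66 bytes_emitted=0
After char 2 ('J'=9): chars_in_quartet=3 acc=0x39989 bytes_emitted=0
After char 3 ('2'=54): chars_in_quartet=4 acc=0xE66276 -> emit E6 62 76, reset; bytes_emitted=3
After char 4 ('U'=20): chars_in_quartet=1 acc=0x14 bytes_emitted=3
After char 5 ('A'=0): chars_in_quartet=2 acc=0x500 bytes_emitted=3
Padding '==': partial quartet acc=0x500 -> emit 50; bytes_emitted=4

Answer: E6 62 76 50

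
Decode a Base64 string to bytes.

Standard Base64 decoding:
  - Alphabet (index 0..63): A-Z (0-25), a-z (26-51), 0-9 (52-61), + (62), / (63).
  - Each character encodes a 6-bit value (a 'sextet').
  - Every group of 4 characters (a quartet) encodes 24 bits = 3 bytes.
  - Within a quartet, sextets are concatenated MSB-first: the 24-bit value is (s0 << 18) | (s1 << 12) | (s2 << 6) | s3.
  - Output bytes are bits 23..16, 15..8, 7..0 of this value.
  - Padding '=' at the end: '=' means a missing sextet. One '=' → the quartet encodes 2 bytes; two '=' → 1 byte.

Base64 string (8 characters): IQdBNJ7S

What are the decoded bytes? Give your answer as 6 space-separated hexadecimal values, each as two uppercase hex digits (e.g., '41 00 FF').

After char 0 ('I'=8): chars_in_quartet=1 acc=0x8 bytes_emitted=0
After char 1 ('Q'=16): chars_in_quartet=2 acc=0x210 bytes_emitted=0
After char 2 ('d'=29): chars_in_quartet=3 acc=0x841D bytes_emitted=0
After char 3 ('B'=1): chars_in_quartet=4 acc=0x210741 -> emit 21 07 41, reset; bytes_emitted=3
After char 4 ('N'=13): chars_in_quartet=1 acc=0xD bytes_emitted=3
After char 5 ('J'=9): chars_in_quartet=2 acc=0x349 bytes_emitted=3
After char 6 ('7'=59): chars_in_quartet=3 acc=0xD27B bytes_emitted=3
After char 7 ('S'=18): chars_in_quartet=4 acc=0x349ED2 -> emit 34 9E D2, reset; bytes_emitted=6

Answer: 21 07 41 34 9E D2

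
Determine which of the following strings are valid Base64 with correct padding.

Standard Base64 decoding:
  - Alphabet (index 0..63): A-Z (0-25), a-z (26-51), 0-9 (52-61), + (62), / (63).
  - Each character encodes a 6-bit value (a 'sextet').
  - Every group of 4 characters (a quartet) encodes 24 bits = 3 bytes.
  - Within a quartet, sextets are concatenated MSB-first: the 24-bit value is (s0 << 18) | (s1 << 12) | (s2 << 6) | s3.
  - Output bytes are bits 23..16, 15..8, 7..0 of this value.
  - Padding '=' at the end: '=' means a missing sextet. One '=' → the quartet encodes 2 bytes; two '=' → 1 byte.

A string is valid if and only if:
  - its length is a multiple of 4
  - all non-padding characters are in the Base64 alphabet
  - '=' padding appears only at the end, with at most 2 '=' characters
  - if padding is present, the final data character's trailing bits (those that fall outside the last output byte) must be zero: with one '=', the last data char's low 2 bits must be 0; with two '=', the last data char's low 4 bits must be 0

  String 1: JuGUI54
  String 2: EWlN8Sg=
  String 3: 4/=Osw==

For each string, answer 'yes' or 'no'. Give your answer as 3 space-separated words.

String 1: 'JuGUI54' → invalid (len=7 not mult of 4)
String 2: 'EWlN8Sg=' → valid
String 3: '4/=Osw==' → invalid (bad char(s): ['=']; '=' in middle)

Answer: no yes no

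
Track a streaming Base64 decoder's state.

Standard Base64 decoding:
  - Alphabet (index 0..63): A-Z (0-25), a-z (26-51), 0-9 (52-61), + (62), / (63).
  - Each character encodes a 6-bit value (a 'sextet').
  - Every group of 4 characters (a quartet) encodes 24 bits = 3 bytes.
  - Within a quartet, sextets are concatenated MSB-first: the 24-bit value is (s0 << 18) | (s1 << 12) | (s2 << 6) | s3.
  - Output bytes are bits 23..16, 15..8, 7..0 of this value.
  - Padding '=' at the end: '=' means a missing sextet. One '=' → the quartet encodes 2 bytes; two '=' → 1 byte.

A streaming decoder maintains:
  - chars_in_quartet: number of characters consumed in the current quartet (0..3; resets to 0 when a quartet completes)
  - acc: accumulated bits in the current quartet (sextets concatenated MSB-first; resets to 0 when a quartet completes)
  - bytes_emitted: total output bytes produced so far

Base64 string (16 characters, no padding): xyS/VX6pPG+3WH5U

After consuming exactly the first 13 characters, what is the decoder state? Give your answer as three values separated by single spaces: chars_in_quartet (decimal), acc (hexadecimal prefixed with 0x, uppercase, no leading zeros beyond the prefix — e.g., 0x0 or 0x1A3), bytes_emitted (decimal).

Answer: 1 0x16 9

Derivation:
After char 0 ('x'=49): chars_in_quartet=1 acc=0x31 bytes_emitted=0
After char 1 ('y'=50): chars_in_quartet=2 acc=0xC72 bytes_emitted=0
After char 2 ('S'=18): chars_in_quartet=3 acc=0x31C92 bytes_emitted=0
After char 3 ('/'=63): chars_in_quartet=4 acc=0xC724BF -> emit C7 24 BF, reset; bytes_emitted=3
After char 4 ('V'=21): chars_in_quartet=1 acc=0x15 bytes_emitted=3
After char 5 ('X'=23): chars_in_quartet=2 acc=0x557 bytes_emitted=3
After char 6 ('6'=58): chars_in_quartet=3 acc=0x155FA bytes_emitted=3
After char 7 ('p'=41): chars_in_quartet=4 acc=0x557EA9 -> emit 55 7E A9, reset; bytes_emitted=6
After char 8 ('P'=15): chars_in_quartet=1 acc=0xF bytes_emitted=6
After char 9 ('G'=6): chars_in_quartet=2 acc=0x3C6 bytes_emitted=6
After char 10 ('+'=62): chars_in_quartet=3 acc=0xF1BE bytes_emitted=6
After char 11 ('3'=55): chars_in_quartet=4 acc=0x3C6FB7 -> emit 3C 6F B7, reset; bytes_emitted=9
After char 12 ('W'=22): chars_in_quartet=1 acc=0x16 bytes_emitted=9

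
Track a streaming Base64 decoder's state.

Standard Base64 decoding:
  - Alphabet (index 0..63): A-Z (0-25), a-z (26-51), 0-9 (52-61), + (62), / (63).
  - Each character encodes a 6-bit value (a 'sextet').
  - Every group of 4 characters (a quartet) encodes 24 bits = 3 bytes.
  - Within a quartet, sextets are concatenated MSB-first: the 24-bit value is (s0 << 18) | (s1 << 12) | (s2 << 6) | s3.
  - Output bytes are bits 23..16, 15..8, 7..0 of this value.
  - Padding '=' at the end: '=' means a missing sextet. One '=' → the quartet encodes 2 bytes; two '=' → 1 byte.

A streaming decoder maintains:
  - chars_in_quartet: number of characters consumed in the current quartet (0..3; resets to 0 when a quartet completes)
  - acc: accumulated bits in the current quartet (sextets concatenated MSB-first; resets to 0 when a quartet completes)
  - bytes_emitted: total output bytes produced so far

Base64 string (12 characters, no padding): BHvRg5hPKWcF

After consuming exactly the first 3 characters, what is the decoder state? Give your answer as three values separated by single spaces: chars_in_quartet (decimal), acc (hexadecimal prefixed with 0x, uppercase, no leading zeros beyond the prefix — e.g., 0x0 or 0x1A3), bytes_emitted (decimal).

Answer: 3 0x11EF 0

Derivation:
After char 0 ('B'=1): chars_in_quartet=1 acc=0x1 bytes_emitted=0
After char 1 ('H'=7): chars_in_quartet=2 acc=0x47 bytes_emitted=0
After char 2 ('v'=47): chars_in_quartet=3 acc=0x11EF bytes_emitted=0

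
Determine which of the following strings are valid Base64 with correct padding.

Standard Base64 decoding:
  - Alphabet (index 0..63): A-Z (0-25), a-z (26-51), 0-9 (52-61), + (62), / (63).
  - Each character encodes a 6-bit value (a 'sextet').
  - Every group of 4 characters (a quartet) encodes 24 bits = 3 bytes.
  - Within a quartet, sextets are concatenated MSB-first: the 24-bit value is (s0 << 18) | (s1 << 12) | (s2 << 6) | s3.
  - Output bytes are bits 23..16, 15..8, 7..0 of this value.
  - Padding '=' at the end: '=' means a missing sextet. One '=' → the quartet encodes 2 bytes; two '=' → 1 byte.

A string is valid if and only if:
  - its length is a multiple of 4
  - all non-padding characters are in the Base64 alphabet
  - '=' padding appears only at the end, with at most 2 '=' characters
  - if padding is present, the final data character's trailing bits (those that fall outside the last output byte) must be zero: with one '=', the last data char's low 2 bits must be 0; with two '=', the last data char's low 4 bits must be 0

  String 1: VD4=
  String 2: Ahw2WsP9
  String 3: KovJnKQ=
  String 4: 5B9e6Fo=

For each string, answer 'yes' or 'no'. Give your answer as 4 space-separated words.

String 1: 'VD4=' → valid
String 2: 'Ahw2WsP9' → valid
String 3: 'KovJnKQ=' → valid
String 4: '5B9e6Fo=' → valid

Answer: yes yes yes yes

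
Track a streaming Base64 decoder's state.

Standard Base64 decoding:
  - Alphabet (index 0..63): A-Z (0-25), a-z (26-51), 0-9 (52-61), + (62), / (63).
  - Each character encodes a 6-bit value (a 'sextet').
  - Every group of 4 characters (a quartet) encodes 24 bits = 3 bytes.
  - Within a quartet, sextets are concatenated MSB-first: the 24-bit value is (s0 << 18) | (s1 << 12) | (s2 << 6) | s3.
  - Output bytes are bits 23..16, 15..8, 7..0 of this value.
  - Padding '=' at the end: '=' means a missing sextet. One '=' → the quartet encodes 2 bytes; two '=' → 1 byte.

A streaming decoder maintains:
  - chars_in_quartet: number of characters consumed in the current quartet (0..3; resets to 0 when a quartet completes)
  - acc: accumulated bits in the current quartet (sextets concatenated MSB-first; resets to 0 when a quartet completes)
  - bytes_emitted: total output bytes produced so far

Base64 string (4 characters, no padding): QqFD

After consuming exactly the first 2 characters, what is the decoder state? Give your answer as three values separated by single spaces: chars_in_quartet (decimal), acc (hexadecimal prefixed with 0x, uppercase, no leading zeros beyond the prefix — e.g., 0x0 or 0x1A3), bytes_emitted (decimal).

After char 0 ('Q'=16): chars_in_quartet=1 acc=0x10 bytes_emitted=0
After char 1 ('q'=42): chars_in_quartet=2 acc=0x42A bytes_emitted=0

Answer: 2 0x42A 0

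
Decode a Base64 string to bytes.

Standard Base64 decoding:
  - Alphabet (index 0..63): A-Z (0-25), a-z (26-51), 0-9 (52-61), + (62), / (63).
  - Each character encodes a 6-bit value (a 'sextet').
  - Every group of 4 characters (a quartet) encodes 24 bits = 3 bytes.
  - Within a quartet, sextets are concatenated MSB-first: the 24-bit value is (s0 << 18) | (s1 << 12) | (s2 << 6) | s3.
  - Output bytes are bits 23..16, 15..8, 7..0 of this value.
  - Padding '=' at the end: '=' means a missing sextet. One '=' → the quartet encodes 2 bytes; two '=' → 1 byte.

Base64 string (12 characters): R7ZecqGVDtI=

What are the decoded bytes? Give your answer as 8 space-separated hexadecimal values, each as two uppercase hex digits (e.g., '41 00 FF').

Answer: 47 B6 5E 72 A1 95 0E D2

Derivation:
After char 0 ('R'=17): chars_in_quartet=1 acc=0x11 bytes_emitted=0
After char 1 ('7'=59): chars_in_quartet=2 acc=0x47B bytes_emitted=0
After char 2 ('Z'=25): chars_in_quartet=3 acc=0x11ED9 bytes_emitted=0
After char 3 ('e'=30): chars_in_quartet=4 acc=0x47B65E -> emit 47 B6 5E, reset; bytes_emitted=3
After char 4 ('c'=28): chars_in_quartet=1 acc=0x1C bytes_emitted=3
After char 5 ('q'=42): chars_in_quartet=2 acc=0x72A bytes_emitted=3
After char 6 ('G'=6): chars_in_quartet=3 acc=0x1CA86 bytes_emitted=3
After char 7 ('V'=21): chars_in_quartet=4 acc=0x72A195 -> emit 72 A1 95, reset; bytes_emitted=6
After char 8 ('D'=3): chars_in_quartet=1 acc=0x3 bytes_emitted=6
After char 9 ('t'=45): chars_in_quartet=2 acc=0xED bytes_emitted=6
After char 10 ('I'=8): chars_in_quartet=3 acc=0x3B48 bytes_emitted=6
Padding '=': partial quartet acc=0x3B48 -> emit 0E D2; bytes_emitted=8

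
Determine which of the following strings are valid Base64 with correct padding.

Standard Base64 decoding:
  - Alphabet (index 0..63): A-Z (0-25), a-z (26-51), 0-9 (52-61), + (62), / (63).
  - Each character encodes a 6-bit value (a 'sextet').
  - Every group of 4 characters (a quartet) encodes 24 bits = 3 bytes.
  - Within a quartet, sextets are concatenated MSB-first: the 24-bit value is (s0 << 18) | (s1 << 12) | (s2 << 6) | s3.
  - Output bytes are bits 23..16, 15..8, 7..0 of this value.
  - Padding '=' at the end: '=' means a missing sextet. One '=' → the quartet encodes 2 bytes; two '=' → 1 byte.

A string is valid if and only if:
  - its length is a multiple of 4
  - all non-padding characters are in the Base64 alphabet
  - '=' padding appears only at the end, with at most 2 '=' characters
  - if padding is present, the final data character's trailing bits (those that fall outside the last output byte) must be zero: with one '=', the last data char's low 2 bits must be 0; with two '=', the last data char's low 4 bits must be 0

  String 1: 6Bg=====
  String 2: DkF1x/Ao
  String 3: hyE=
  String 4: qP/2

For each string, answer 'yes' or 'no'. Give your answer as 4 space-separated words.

Answer: no yes yes yes

Derivation:
String 1: '6Bg=====' → invalid (5 pad chars (max 2))
String 2: 'DkF1x/Ao' → valid
String 3: 'hyE=' → valid
String 4: 'qP/2' → valid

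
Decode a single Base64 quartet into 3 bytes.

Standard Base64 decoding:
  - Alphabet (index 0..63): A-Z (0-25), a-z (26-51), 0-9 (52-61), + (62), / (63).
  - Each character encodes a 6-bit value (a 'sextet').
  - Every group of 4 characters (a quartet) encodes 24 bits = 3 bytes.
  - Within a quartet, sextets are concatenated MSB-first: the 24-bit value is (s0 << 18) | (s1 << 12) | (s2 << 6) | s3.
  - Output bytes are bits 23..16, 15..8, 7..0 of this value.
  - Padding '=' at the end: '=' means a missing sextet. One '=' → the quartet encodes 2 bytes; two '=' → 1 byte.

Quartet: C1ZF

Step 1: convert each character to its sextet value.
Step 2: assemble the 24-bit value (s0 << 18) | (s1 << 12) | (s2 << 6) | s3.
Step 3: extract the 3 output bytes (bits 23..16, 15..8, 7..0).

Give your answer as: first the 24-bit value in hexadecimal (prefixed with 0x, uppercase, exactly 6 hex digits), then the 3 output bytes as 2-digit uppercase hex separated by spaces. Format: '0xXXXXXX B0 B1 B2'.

Sextets: C=2, 1=53, Z=25, F=5
24-bit: (2<<18) | (53<<12) | (25<<6) | 5
      = 0x080000 | 0x035000 | 0x000640 | 0x000005
      = 0x0B5645
Bytes: (v>>16)&0xFF=0B, (v>>8)&0xFF=56, v&0xFF=45

Answer: 0x0B5645 0B 56 45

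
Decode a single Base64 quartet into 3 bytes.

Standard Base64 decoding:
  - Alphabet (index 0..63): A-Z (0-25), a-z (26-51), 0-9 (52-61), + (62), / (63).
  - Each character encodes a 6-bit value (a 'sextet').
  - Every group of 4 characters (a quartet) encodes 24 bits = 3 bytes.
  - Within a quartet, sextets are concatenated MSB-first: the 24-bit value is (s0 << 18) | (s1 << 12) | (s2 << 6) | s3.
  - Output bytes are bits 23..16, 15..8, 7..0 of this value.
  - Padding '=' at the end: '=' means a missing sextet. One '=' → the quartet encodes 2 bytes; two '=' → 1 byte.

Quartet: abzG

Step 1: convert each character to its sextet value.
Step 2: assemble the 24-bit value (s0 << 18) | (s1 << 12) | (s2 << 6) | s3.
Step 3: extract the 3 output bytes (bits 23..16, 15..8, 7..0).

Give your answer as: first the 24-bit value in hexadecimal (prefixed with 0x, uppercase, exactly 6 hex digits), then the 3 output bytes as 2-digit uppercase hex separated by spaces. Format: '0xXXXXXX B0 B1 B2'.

Answer: 0x69BCC6 69 BC C6

Derivation:
Sextets: a=26, b=27, z=51, G=6
24-bit: (26<<18) | (27<<12) | (51<<6) | 6
      = 0x680000 | 0x01B000 | 0x000CC0 | 0x000006
      = 0x69BCC6
Bytes: (v>>16)&0xFF=69, (v>>8)&0xFF=BC, v&0xFF=C6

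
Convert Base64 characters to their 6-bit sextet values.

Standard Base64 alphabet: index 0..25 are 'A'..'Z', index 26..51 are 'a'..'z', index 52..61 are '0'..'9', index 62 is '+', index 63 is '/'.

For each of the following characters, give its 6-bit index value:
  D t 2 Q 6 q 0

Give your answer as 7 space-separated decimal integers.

'D': A..Z range, ord('D') − ord('A') = 3
't': a..z range, 26 + ord('t') − ord('a') = 45
'2': 0..9 range, 52 + ord('2') − ord('0') = 54
'Q': A..Z range, ord('Q') − ord('A') = 16
'6': 0..9 range, 52 + ord('6') − ord('0') = 58
'q': a..z range, 26 + ord('q') − ord('a') = 42
'0': 0..9 range, 52 + ord('0') − ord('0') = 52

Answer: 3 45 54 16 58 42 52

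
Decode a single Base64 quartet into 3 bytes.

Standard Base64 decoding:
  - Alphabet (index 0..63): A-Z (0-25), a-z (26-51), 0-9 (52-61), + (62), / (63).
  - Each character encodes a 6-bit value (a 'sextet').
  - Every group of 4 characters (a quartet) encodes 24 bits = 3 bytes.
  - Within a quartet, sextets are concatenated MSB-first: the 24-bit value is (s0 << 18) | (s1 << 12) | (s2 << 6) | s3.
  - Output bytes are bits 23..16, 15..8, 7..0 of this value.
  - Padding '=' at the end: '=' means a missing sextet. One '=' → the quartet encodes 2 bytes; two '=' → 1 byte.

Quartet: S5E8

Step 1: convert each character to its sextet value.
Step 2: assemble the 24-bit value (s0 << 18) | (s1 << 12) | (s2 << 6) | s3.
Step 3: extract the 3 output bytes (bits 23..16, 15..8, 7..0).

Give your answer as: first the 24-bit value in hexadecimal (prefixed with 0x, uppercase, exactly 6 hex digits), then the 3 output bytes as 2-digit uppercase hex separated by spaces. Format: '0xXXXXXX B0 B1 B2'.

Sextets: S=18, 5=57, E=4, 8=60
24-bit: (18<<18) | (57<<12) | (4<<6) | 60
      = 0x480000 | 0x039000 | 0x000100 | 0x00003C
      = 0x4B913C
Bytes: (v>>16)&0xFF=4B, (v>>8)&0xFF=91, v&0xFF=3C

Answer: 0x4B913C 4B 91 3C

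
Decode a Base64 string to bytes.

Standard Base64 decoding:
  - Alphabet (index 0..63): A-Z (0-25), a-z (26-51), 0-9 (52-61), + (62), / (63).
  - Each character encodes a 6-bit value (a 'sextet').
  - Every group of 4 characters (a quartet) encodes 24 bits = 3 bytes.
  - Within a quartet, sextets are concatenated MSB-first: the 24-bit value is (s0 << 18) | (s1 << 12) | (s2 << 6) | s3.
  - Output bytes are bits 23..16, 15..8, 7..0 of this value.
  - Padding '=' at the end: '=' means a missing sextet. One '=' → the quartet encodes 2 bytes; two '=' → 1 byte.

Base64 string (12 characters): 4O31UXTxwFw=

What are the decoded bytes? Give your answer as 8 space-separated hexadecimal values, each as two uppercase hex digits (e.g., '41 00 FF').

Answer: E0 ED F5 51 74 F1 C0 5C

Derivation:
After char 0 ('4'=56): chars_in_quartet=1 acc=0x38 bytes_emitted=0
After char 1 ('O'=14): chars_in_quartet=2 acc=0xE0E bytes_emitted=0
After char 2 ('3'=55): chars_in_quartet=3 acc=0x383B7 bytes_emitted=0
After char 3 ('1'=53): chars_in_quartet=4 acc=0xE0EDF5 -> emit E0 ED F5, reset; bytes_emitted=3
After char 4 ('U'=20): chars_in_quartet=1 acc=0x14 bytes_emitted=3
After char 5 ('X'=23): chars_in_quartet=2 acc=0x517 bytes_emitted=3
After char 6 ('T'=19): chars_in_quartet=3 acc=0x145D3 bytes_emitted=3
After char 7 ('x'=49): chars_in_quartet=4 acc=0x5174F1 -> emit 51 74 F1, reset; bytes_emitted=6
After char 8 ('w'=48): chars_in_quartet=1 acc=0x30 bytes_emitted=6
After char 9 ('F'=5): chars_in_quartet=2 acc=0xC05 bytes_emitted=6
After char 10 ('w'=48): chars_in_quartet=3 acc=0x30170 bytes_emitted=6
Padding '=': partial quartet acc=0x30170 -> emit C0 5C; bytes_emitted=8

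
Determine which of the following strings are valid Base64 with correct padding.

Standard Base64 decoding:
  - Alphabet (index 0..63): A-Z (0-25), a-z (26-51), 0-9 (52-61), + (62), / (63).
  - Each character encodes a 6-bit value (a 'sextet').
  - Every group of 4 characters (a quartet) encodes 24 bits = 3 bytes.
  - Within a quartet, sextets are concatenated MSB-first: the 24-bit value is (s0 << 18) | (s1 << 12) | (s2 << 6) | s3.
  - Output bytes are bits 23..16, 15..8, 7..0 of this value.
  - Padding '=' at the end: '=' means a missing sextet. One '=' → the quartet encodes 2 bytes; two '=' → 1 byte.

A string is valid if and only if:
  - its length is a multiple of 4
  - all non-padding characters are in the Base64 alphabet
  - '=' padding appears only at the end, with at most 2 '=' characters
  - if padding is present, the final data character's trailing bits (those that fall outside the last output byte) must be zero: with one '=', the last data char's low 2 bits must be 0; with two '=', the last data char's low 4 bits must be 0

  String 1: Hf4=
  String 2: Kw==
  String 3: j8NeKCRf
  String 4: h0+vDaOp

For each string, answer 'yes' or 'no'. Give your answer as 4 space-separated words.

String 1: 'Hf4=' → valid
String 2: 'Kw==' → valid
String 3: 'j8NeKCRf' → valid
String 4: 'h0+vDaOp' → valid

Answer: yes yes yes yes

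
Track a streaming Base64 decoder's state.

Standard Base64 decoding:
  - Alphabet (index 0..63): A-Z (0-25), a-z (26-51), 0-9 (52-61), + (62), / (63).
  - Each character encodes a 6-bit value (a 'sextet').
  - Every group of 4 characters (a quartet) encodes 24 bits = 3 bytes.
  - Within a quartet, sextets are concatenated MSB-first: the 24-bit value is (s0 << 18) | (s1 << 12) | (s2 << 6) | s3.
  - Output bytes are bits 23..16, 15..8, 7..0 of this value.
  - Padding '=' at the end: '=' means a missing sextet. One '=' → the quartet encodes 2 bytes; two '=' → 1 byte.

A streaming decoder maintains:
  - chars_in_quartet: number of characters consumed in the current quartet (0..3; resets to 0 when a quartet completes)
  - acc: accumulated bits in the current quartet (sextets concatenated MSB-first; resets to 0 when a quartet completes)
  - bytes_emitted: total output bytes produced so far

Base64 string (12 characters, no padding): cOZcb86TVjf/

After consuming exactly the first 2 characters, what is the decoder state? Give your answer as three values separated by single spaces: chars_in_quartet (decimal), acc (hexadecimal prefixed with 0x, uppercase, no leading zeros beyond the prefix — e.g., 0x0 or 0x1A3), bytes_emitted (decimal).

After char 0 ('c'=28): chars_in_quartet=1 acc=0x1C bytes_emitted=0
After char 1 ('O'=14): chars_in_quartet=2 acc=0x70E bytes_emitted=0

Answer: 2 0x70E 0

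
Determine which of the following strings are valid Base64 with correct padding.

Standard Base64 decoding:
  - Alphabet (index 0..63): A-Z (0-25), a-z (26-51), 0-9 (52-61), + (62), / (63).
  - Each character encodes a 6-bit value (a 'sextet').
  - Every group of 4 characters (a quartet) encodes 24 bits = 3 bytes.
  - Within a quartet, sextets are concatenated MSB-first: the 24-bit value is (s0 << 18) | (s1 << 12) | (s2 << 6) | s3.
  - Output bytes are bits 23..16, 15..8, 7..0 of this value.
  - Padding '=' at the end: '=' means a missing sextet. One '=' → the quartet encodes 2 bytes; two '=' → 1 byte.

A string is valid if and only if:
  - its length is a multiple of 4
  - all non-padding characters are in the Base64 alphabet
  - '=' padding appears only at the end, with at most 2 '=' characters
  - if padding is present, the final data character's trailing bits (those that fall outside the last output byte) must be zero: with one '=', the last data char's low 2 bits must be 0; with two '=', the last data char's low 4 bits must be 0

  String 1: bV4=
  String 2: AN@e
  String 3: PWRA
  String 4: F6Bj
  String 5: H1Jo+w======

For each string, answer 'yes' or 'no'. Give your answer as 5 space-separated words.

String 1: 'bV4=' → valid
String 2: 'AN@e' → invalid (bad char(s): ['@'])
String 3: 'PWRA' → valid
String 4: 'F6Bj' → valid
String 5: 'H1Jo+w======' → invalid (6 pad chars (max 2))

Answer: yes no yes yes no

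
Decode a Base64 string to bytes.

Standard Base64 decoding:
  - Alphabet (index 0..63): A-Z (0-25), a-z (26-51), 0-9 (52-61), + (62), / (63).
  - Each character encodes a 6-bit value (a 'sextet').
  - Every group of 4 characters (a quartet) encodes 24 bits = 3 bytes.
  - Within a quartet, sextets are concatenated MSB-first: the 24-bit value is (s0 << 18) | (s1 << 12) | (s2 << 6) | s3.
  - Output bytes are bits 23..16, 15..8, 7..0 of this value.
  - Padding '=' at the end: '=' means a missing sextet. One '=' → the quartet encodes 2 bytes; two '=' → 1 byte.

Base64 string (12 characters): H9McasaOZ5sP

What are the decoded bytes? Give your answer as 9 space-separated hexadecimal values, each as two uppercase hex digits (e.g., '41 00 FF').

After char 0 ('H'=7): chars_in_quartet=1 acc=0x7 bytes_emitted=0
After char 1 ('9'=61): chars_in_quartet=2 acc=0x1FD bytes_emitted=0
After char 2 ('M'=12): chars_in_quartet=3 acc=0x7F4C bytes_emitted=0
After char 3 ('c'=28): chars_in_quartet=4 acc=0x1FD31C -> emit 1F D3 1C, reset; bytes_emitted=3
After char 4 ('a'=26): chars_in_quartet=1 acc=0x1A bytes_emitted=3
After char 5 ('s'=44): chars_in_quartet=2 acc=0x6AC bytes_emitted=3
After char 6 ('a'=26): chars_in_quartet=3 acc=0x1AB1A bytes_emitted=3
After char 7 ('O'=14): chars_in_quartet=4 acc=0x6AC68E -> emit 6A C6 8E, reset; bytes_emitted=6
After char 8 ('Z'=25): chars_in_quartet=1 acc=0x19 bytes_emitted=6
After char 9 ('5'=57): chars_in_quartet=2 acc=0x679 bytes_emitted=6
After char 10 ('s'=44): chars_in_quartet=3 acc=0x19E6C bytes_emitted=6
After char 11 ('P'=15): chars_in_quartet=4 acc=0x679B0F -> emit 67 9B 0F, reset; bytes_emitted=9

Answer: 1F D3 1C 6A C6 8E 67 9B 0F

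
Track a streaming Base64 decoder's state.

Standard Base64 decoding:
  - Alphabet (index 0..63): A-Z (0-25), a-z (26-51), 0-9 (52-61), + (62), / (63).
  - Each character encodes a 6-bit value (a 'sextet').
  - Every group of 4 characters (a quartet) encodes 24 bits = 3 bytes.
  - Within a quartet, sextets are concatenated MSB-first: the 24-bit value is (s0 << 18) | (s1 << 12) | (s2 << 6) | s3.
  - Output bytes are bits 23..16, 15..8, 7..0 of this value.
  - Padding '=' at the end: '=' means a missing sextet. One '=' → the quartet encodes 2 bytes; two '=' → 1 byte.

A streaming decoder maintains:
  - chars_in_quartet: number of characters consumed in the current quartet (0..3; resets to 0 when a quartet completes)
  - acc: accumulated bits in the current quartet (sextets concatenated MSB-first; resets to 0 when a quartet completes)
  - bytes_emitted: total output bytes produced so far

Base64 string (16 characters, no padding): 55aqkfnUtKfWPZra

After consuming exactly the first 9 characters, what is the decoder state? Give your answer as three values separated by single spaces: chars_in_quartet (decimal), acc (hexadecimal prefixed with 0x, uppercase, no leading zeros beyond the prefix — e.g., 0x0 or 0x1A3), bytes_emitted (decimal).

After char 0 ('5'=57): chars_in_quartet=1 acc=0x39 bytes_emitted=0
After char 1 ('5'=57): chars_in_quartet=2 acc=0xE79 bytes_emitted=0
After char 2 ('a'=26): chars_in_quartet=3 acc=0x39E5A bytes_emitted=0
After char 3 ('q'=42): chars_in_quartet=4 acc=0xE796AA -> emit E7 96 AA, reset; bytes_emitted=3
After char 4 ('k'=36): chars_in_quartet=1 acc=0x24 bytes_emitted=3
After char 5 ('f'=31): chars_in_quartet=2 acc=0x91F bytes_emitted=3
After char 6 ('n'=39): chars_in_quartet=3 acc=0x247E7 bytes_emitted=3
After char 7 ('U'=20): chars_in_quartet=4 acc=0x91F9D4 -> emit 91 F9 D4, reset; bytes_emitted=6
After char 8 ('t'=45): chars_in_quartet=1 acc=0x2D bytes_emitted=6

Answer: 1 0x2D 6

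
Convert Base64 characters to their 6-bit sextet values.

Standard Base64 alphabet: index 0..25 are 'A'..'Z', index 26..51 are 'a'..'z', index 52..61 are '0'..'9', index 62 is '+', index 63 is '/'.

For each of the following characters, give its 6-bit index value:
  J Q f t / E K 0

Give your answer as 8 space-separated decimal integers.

Answer: 9 16 31 45 63 4 10 52

Derivation:
'J': A..Z range, ord('J') − ord('A') = 9
'Q': A..Z range, ord('Q') − ord('A') = 16
'f': a..z range, 26 + ord('f') − ord('a') = 31
't': a..z range, 26 + ord('t') − ord('a') = 45
'/': index 63
'E': A..Z range, ord('E') − ord('A') = 4
'K': A..Z range, ord('K') − ord('A') = 10
'0': 0..9 range, 52 + ord('0') − ord('0') = 52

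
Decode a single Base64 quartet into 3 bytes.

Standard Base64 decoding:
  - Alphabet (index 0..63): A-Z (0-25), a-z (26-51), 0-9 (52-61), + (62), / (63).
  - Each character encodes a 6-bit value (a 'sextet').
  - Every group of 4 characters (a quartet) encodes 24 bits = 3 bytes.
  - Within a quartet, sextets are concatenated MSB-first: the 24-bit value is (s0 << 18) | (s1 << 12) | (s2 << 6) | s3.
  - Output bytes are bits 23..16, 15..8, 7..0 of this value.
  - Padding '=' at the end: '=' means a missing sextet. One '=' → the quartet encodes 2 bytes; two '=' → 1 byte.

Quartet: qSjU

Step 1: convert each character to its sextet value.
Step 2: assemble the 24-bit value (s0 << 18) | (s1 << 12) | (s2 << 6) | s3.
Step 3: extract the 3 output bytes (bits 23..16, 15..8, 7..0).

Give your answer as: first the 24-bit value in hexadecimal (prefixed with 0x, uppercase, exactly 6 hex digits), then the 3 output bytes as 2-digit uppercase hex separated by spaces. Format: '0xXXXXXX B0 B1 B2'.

Sextets: q=42, S=18, j=35, U=20
24-bit: (42<<18) | (18<<12) | (35<<6) | 20
      = 0xA80000 | 0x012000 | 0x0008C0 | 0x000014
      = 0xA928D4
Bytes: (v>>16)&0xFF=A9, (v>>8)&0xFF=28, v&0xFF=D4

Answer: 0xA928D4 A9 28 D4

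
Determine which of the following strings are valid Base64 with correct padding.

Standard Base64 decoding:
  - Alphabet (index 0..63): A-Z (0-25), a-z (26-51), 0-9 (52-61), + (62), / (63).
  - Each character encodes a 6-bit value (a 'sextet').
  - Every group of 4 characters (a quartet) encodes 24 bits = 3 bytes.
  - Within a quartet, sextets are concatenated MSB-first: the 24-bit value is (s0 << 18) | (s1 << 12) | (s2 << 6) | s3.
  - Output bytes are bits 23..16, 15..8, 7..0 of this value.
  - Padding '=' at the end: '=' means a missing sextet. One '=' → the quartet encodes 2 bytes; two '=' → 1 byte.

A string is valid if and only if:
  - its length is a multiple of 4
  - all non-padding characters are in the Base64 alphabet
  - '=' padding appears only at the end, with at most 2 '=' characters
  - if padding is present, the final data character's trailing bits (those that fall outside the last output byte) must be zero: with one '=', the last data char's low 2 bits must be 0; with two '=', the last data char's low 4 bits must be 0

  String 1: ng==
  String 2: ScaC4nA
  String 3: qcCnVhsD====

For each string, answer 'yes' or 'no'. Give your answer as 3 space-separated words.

String 1: 'ng==' → valid
String 2: 'ScaC4nA' → invalid (len=7 not mult of 4)
String 3: 'qcCnVhsD====' → invalid (4 pad chars (max 2))

Answer: yes no no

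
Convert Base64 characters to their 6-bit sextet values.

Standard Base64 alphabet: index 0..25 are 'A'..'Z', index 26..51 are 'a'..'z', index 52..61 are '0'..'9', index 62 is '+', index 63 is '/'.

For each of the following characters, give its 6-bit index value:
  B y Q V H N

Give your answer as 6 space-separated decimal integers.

Answer: 1 50 16 21 7 13

Derivation:
'B': A..Z range, ord('B') − ord('A') = 1
'y': a..z range, 26 + ord('y') − ord('a') = 50
'Q': A..Z range, ord('Q') − ord('A') = 16
'V': A..Z range, ord('V') − ord('A') = 21
'H': A..Z range, ord('H') − ord('A') = 7
'N': A..Z range, ord('N') − ord('A') = 13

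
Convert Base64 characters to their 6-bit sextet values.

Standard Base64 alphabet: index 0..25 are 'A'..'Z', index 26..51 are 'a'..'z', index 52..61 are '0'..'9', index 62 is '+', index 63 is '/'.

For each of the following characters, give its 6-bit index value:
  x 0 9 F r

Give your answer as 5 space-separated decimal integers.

Answer: 49 52 61 5 43

Derivation:
'x': a..z range, 26 + ord('x') − ord('a') = 49
'0': 0..9 range, 52 + ord('0') − ord('0') = 52
'9': 0..9 range, 52 + ord('9') − ord('0') = 61
'F': A..Z range, ord('F') − ord('A') = 5
'r': a..z range, 26 + ord('r') − ord('a') = 43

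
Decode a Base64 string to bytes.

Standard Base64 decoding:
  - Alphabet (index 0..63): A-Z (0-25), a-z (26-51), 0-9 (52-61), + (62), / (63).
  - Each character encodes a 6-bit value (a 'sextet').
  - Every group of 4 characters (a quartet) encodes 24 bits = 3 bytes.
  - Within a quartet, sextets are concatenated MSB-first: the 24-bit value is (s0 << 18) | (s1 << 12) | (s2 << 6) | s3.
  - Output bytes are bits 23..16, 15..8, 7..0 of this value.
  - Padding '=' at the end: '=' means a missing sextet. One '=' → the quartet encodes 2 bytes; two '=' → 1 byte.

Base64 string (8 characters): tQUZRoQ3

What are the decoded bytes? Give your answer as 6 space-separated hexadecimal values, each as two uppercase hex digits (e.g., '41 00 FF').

Answer: B5 05 19 46 84 37

Derivation:
After char 0 ('t'=45): chars_in_quartet=1 acc=0x2D bytes_emitted=0
After char 1 ('Q'=16): chars_in_quartet=2 acc=0xB50 bytes_emitted=0
After char 2 ('U'=20): chars_in_quartet=3 acc=0x2D414 bytes_emitted=0
After char 3 ('Z'=25): chars_in_quartet=4 acc=0xB50519 -> emit B5 05 19, reset; bytes_emitted=3
After char 4 ('R'=17): chars_in_quartet=1 acc=0x11 bytes_emitted=3
After char 5 ('o'=40): chars_in_quartet=2 acc=0x468 bytes_emitted=3
After char 6 ('Q'=16): chars_in_quartet=3 acc=0x11A10 bytes_emitted=3
After char 7 ('3'=55): chars_in_quartet=4 acc=0x468437 -> emit 46 84 37, reset; bytes_emitted=6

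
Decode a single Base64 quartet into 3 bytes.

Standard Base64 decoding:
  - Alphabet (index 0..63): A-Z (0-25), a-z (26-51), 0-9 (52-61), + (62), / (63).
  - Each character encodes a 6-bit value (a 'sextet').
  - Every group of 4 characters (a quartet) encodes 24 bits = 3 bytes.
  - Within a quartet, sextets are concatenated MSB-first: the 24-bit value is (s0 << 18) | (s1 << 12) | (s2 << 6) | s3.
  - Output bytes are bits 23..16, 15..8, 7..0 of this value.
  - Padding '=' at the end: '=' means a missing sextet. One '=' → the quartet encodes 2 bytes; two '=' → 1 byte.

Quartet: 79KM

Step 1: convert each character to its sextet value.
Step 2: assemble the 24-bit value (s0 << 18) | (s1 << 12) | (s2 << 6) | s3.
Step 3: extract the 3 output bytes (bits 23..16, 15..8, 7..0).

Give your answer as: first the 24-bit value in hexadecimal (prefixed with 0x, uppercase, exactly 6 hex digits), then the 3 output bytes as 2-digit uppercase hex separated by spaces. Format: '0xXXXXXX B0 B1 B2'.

Answer: 0xEFD28C EF D2 8C

Derivation:
Sextets: 7=59, 9=61, K=10, M=12
24-bit: (59<<18) | (61<<12) | (10<<6) | 12
      = 0xEC0000 | 0x03D000 | 0x000280 | 0x00000C
      = 0xEFD28C
Bytes: (v>>16)&0xFF=EF, (v>>8)&0xFF=D2, v&0xFF=8C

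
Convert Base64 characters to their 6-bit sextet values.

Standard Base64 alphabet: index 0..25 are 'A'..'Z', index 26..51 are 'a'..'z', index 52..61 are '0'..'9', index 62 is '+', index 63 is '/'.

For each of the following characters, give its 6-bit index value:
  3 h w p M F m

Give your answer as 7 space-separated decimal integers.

Answer: 55 33 48 41 12 5 38

Derivation:
'3': 0..9 range, 52 + ord('3') − ord('0') = 55
'h': a..z range, 26 + ord('h') − ord('a') = 33
'w': a..z range, 26 + ord('w') − ord('a') = 48
'p': a..z range, 26 + ord('p') − ord('a') = 41
'M': A..Z range, ord('M') − ord('A') = 12
'F': A..Z range, ord('F') − ord('A') = 5
'm': a..z range, 26 + ord('m') − ord('a') = 38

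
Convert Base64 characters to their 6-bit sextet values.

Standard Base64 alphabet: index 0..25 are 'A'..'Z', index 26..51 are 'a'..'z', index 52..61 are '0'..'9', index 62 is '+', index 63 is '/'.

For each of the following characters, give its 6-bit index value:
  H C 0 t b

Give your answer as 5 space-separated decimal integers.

'H': A..Z range, ord('H') − ord('A') = 7
'C': A..Z range, ord('C') − ord('A') = 2
'0': 0..9 range, 52 + ord('0') − ord('0') = 52
't': a..z range, 26 + ord('t') − ord('a') = 45
'b': a..z range, 26 + ord('b') − ord('a') = 27

Answer: 7 2 52 45 27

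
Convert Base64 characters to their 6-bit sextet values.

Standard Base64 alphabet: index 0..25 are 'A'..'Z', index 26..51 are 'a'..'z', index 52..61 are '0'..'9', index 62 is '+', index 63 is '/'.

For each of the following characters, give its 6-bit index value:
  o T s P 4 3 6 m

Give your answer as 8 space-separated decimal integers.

Answer: 40 19 44 15 56 55 58 38

Derivation:
'o': a..z range, 26 + ord('o') − ord('a') = 40
'T': A..Z range, ord('T') − ord('A') = 19
's': a..z range, 26 + ord('s') − ord('a') = 44
'P': A..Z range, ord('P') − ord('A') = 15
'4': 0..9 range, 52 + ord('4') − ord('0') = 56
'3': 0..9 range, 52 + ord('3') − ord('0') = 55
'6': 0..9 range, 52 + ord('6') − ord('0') = 58
'm': a..z range, 26 + ord('m') − ord('a') = 38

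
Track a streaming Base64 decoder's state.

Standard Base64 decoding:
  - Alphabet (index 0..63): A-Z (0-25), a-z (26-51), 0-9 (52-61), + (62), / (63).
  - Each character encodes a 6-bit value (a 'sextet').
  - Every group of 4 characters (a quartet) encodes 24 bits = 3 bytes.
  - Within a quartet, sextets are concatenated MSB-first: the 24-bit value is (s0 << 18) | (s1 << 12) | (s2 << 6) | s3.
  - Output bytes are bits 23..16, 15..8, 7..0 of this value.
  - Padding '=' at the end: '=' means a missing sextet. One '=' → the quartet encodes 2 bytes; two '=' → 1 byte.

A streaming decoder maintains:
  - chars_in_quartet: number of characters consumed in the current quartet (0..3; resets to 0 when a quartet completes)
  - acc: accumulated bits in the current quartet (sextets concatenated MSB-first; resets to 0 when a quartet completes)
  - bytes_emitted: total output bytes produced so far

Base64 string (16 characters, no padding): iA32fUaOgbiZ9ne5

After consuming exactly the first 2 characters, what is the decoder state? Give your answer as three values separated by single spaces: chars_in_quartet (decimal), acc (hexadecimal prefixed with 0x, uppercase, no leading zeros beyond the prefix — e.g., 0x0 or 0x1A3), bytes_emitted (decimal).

After char 0 ('i'=34): chars_in_quartet=1 acc=0x22 bytes_emitted=0
After char 1 ('A'=0): chars_in_quartet=2 acc=0x880 bytes_emitted=0

Answer: 2 0x880 0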